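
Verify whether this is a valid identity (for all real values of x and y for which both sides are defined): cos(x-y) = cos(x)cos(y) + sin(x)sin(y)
Yes, this is an identity.

Claim: cos(x-y) = cos(x)cos(y) + sin(x)sin(y).
Reasoning: Replace y by -y in cos(x+y) = cos(x)cos(y) - sin(x)sin(y) and use cos(-y) = cos(y), sin(-y) = -sin(y): cos(x-y) = cos(x)cos(y) + sin(x)sin(y).
So the two sides agree for all real values of x and y for which both sides are defined.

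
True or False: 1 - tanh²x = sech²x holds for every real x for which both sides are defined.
True.

Claim: 1 - tanh²x = sech²x.
Reasoning: Divide cosh²x - sinh²x = 1 through by cosh²x (never zero): 1 - tanh²x = 1/cosh²x = sech²x.
So the two sides agree for every real x for which both sides are defined.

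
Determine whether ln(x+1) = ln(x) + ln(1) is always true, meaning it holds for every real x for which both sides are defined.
Claim: ln(x+1) = ln(x) + ln(1).
Test a specific point where both sides are defined: x = 3.
LHS = ln(x+1) ≈ 1.3863
RHS = ln(x) + ln(1) ≈ 1.0986
Since 1.3863 ≠ 1.0986, the equation fails at this point, so it cannot hold for every real x for which both sides are defined.
ln(1) = 0, so the right side is just ln(x), which differs from ln(x+1).

Conclusion: No, this is NOT an identity.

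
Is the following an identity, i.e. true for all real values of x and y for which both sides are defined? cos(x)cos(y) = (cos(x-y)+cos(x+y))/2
Claim: cos(x)cos(y) = (cos(x-y)+cos(x+y))/2.
Reasoning: cos(x-y) = cos(x)cos(y) + sin(x)sin(y) and cos(x+y) = cos(x)cos(y) - sin(x)sin(y). Adding, cos(x-y) + cos(x+y) = 2cos(x)cos(y); divide by 2.
So the two sides agree for all real values of x and y for which both sides are defined.

Conclusion: Yes, this is an identity.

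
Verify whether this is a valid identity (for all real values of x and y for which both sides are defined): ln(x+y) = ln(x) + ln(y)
No, this is NOT an identity.

Claim: ln(x+y) = ln(x) + ln(y).
Test a specific point where both sides are defined: x = 5, y = 2.
LHS = ln(x+y) ≈ 1.9459
RHS = ln(x) + ln(y) ≈ 2.3026
Since 1.9459 ≠ 2.3026, the equation fails at this point, so it cannot hold for all real values of x and y for which both sides are defined.
ln(x) + ln(y) = ln(xy), not ln(x+y).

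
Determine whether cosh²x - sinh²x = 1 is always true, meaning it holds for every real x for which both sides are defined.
Claim: cosh²x - sinh²x = 1.
Reasoning: With cosh(x) = (e^x + e^-x)/2 and sinh(x) = (e^x - e^-x)/2: cosh²x = (e^(2x) + 2 + e^(-2x))/4 and sinh²x = (e^(2x) - 2 + e^(-2x))/4. Subtracting leaves 4/4 = 1.
So the two sides agree for every real x for which both sides are defined.

Conclusion: Yes, this is an identity.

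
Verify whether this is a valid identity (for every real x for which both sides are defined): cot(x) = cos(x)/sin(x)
Yes, this is an identity.

Claim: cot(x) = cos(x)/sin(x).
Reasoning: cot(x) is defined as 1/tan(x) = 1/(sin(x)/cos(x)) = cos(x)/sin(x), wherever sin(x) ≠ 0.
So the two sides agree for every real x for which both sides are defined.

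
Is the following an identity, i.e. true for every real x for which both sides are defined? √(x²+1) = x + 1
Claim: √(x²+1) = x + 1.
Test a specific point where both sides are defined: x = 2.
LHS = √(x²+1) ≈ 2.2361
RHS = x + 1 ≈ 3.0000
Since 2.2361 ≠ 3.0000, the equation fails at this point, so it cannot hold for every real x for which both sides are defined.
(x+1)² = x² + 2x + 1 ≠ x² + 1 unless x = 0.

Conclusion: No, this is NOT an identity.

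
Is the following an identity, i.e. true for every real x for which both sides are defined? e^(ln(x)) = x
Claim: e^(ln(x)) = x.
Reasoning: For x > 0, ln(x) is by definition the exponent p such that e^p = x. Raising e to that exponent therefore returns x: e^(ln x) = x.
So the two sides agree for every real x for which both sides are defined.

Conclusion: Yes, this is an identity.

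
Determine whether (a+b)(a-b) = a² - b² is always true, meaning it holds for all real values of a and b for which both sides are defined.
Claim: (a+b)(a-b) = a² - b².
Reasoning: Expand: (a+b)(a-b) = a² - ab + ba - b² = a² - b² (the cross terms cancel).
So the two sides agree for all real values of a and b for which both sides are defined.

Conclusion: Yes, this is an identity.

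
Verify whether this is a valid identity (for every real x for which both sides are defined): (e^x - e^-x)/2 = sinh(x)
Yes, this is an identity.

Claim: (e^x - e^-x)/2 = sinh(x).
Reasoning: This is exactly the definition of the hyperbolic sine: sinh(x) := (e^x - e^-x)/2.
So the two sides agree for every real x for which both sides are defined.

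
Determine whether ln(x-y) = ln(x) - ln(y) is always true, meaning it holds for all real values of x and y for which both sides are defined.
Claim: ln(x-y) = ln(x) - ln(y).
Test a specific point where both sides are defined: x = 4, y = 1/2.
LHS = ln(x-y) ≈ 1.2528
RHS = ln(x) - ln(y) ≈ 2.0794
Since 1.2528 ≠ 2.0794, the equation fails at this point, so it cannot hold for all real values of x and y for which both sides are defined.
ln(x) - ln(y) = ln(x/y), not ln(x-y).

Conclusion: No, this is NOT an identity.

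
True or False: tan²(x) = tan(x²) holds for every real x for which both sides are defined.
Claim: tan²(x) = tan(x²).
Test a specific point where both sides are defined: x = -π/4.
LHS = tan²(x) ≈ 1.0000
RHS = tan(x²) ≈ 0.7092
Since 1.0000 ≠ 0.7092, the equation fails at this point, so it cannot hold for every real x for which both sides are defined.
tan²(x) means (tan x)², squaring the output; tan(x²) squares the input. These are different functions.

Conclusion: False.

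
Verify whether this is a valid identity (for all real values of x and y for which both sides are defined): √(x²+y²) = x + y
No, this is NOT an identity.

Claim: √(x²+y²) = x + y.
Test a specific point where both sides are defined: x = 5, y = -1.
LHS = √(x²+y²) ≈ 5.0990
RHS = x + y ≈ 4.0000
Since 5.0990 ≠ 4.0000, the equation fails at this point, so it cannot hold for all real values of x and y for which both sides are defined.
(x+y)² = x² + 2xy + y², not x² + y², so the square root does not split this way.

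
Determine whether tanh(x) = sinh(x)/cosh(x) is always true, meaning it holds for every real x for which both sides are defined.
Claim: tanh(x) = sinh(x)/cosh(x).
Reasoning: tanh(x) is defined as sinh(x)/cosh(x) = (e^x - e^-x)/(e^x + e^-x); cosh(x) ≥ 1 is never zero, so this holds for every real x.
So the two sides agree for every real x for which both sides are defined.

Conclusion: Yes, this is an identity.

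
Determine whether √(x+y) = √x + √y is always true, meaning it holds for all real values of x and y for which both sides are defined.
No, this is NOT an identity.

Claim: √(x+y) = √x + √y.
Test a specific point where both sides are defined: x = 5, y = 1/2.
LHS = √(x+y) ≈ 2.3452
RHS = √x + √y ≈ 2.9432
Since 2.3452 ≠ 2.9432, the equation fails at this point, so it cannot hold for all real values of x and y for which both sides are defined.
Squaring the right side gives x + 2√(xy) + y, not x + y.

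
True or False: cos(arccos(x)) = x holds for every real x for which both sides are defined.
Claim: cos(arccos(x)) = x.
Reasoning: For -1 ≤ x ≤ 1 (where arccos is defined), arccos(x) is by definition an angle whose cosine equals x. Taking the cosine of that angle returns x. (Note the other order, arccos(cos x) = x, is NOT an identity.)
So the two sides agree for every real x for which both sides are defined.

Conclusion: True.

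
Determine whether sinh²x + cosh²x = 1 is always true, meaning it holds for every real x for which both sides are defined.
Claim: sinh²x + cosh²x = 1.
Test a specific point where both sides are defined: x = 1.
LHS = sinh²x + cosh²x ≈ 3.7622
RHS = 1 ≈ 1.0000
Since 3.7622 ≠ 1.0000, the equation fails at this point, so it cannot hold for every real x for which both sides are defined.
The correct hyperbolic identity is cosh²x - sinh²x = 1 (a difference); the sum sinh²x + cosh²x equals cosh(2x).

Conclusion: No, this is NOT an identity.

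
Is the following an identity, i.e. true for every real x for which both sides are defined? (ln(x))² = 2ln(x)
Claim: (ln(x))² = 2ln(x).
Test a specific point where both sides are defined: x = 2.
LHS = (ln(x))² ≈ 0.4805
RHS = 2ln(x) ≈ 1.3863
Since 0.4805 ≠ 1.3863, the equation fails at this point, so it cannot hold for every real x for which both sides are defined.
2ln(x) equals ln(x²), which is not the same as (ln x)².

Conclusion: No, this is NOT an identity.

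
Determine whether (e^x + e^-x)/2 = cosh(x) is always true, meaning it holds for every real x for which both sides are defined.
Claim: (e^x + e^-x)/2 = cosh(x).
Reasoning: This is exactly the definition of the hyperbolic cosine: cosh(x) := (e^x + e^-x)/2.
So the two sides agree for every real x for which both sides are defined.

Conclusion: Yes, this is an identity.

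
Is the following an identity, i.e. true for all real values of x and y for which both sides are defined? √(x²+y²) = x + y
No, this is NOT an identity.

Claim: √(x²+y²) = x + y.
Test a specific point where both sides are defined: x = -1, y = 3/2.
LHS = √(x²+y²) ≈ 1.8028
RHS = x + y ≈ 0.5000
Since 1.8028 ≠ 0.5000, the equation fails at this point, so it cannot hold for all real values of x and y for which both sides are defined.
(x+y)² = x² + 2xy + y², not x² + y², so the square root does not split this way.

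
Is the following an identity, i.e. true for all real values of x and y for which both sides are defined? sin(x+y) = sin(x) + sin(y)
Claim: sin(x+y) = sin(x) + sin(y).
Test a specific point where both sides are defined: x = π, y = π/3.
LHS = sin(x+y) ≈ -0.8660
RHS = sin(x) + sin(y) ≈ 0.8660
Since -0.8660 ≠ 0.8660, the equation fails at this point, so it cannot hold for all real values of x and y for which both sides are defined.
The correct expansion is sin(x+y) = sin(x)cos(y) + cos(x)sin(y); sine is not additive.

Conclusion: No, this is NOT an identity.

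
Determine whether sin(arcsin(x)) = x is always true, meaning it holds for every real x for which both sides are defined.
Claim: sin(arcsin(x)) = x.
Reasoning: For -1 ≤ x ≤ 1 (where arcsin is defined), arcsin(x) is by definition an angle whose sine equals x. Taking the sine of that angle returns x. (Note the other order, arcsin(sin x) = x, is NOT an identity.)
So the two sides agree for every real x for which both sides are defined.

Conclusion: Yes, this is an identity.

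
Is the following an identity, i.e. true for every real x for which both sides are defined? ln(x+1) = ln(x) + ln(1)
No, this is NOT an identity.

Claim: ln(x+1) = ln(x) + ln(1).
Test a specific point where both sides are defined: x = 1/2.
LHS = ln(x+1) ≈ 0.4055
RHS = ln(x) + ln(1) ≈ -0.6931
Since 0.4055 ≠ -0.6931, the equation fails at this point, so it cannot hold for every real x for which both sides are defined.
ln(1) = 0, so the right side is just ln(x), which differs from ln(x+1).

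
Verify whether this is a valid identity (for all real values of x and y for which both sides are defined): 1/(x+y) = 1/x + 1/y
Claim: 1/(x+y) = 1/x + 1/y.
Test a specific point where both sides are defined: x = 2, y = -3.
LHS = 1/(x+y) ≈ -1.0000
RHS = 1/x + 1/y ≈ 0.1667
Since -1.0000 ≠ 0.1667, the equation fails at this point, so it cannot hold for all real values of x and y for which both sides are defined.
1/x + 1/y = (x+y)/(xy), which is not 1/(x+y).

Conclusion: No, this is NOT an identity.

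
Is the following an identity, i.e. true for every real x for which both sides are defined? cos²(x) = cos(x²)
Claim: cos²(x) = cos(x²).
Test a specific point where both sides are defined: x = -π/3.
LHS = cos²(x) ≈ 0.2500
RHS = cos(x²) ≈ 0.4566
Since 0.2500 ≠ 0.4566, the equation fails at this point, so it cannot hold for every real x for which both sides are defined.
cos²(x) means (cos x)², squaring the output; cos(x²) squares the input. These are different functions.

Conclusion: No, this is NOT an identity.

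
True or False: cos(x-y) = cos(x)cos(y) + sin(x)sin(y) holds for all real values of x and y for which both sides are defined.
True.

Claim: cos(x-y) = cos(x)cos(y) + sin(x)sin(y).
Reasoning: Replace y by -y in cos(x+y) = cos(x)cos(y) - sin(x)sin(y) and use cos(-y) = cos(y), sin(-y) = -sin(y): cos(x-y) = cos(x)cos(y) + sin(x)sin(y).
So the two sides agree for all real values of x and y for which both sides are defined.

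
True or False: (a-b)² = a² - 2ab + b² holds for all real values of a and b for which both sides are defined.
True.

Claim: (a-b)² = a² - 2ab + b².
Reasoning: Expand: (a-b)² = (a-b)(a-b) = a·a - a·b - b·a + b·b = a² - 2ab + b².
So the two sides agree for all real values of a and b for which both sides are defined.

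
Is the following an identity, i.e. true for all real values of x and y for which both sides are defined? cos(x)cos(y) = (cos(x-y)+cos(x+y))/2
Yes, this is an identity.

Claim: cos(x)cos(y) = (cos(x-y)+cos(x+y))/2.
Reasoning: cos(x-y) = cos(x)cos(y) + sin(x)sin(y) and cos(x+y) = cos(x)cos(y) - sin(x)sin(y). Adding, cos(x-y) + cos(x+y) = 2cos(x)cos(y); divide by 2.
So the two sides agree for all real values of x and y for which both sides are defined.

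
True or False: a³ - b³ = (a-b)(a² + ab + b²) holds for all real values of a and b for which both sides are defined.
Claim: a³ - b³ = (a-b)(a² + ab + b²).
Reasoning: Expand the right side: (a-b)(a² + ab + b²) = a³ + a²b + ab² - a²b - ab² - b³ = a³ - b³ (the middle terms cancel in pairs).
So the two sides agree for all real values of a and b for which both sides are defined.

Conclusion: True.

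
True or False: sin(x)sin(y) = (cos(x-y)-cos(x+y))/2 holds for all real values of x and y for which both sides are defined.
True.

Claim: sin(x)sin(y) = (cos(x-y)-cos(x+y))/2.
Reasoning: cos(x-y) = cos(x)cos(y) + sin(x)sin(y) and cos(x+y) = cos(x)cos(y) - sin(x)sin(y). Subtracting, cos(x-y) - cos(x+y) = 2sin(x)sin(y); divide by 2.
So the two sides agree for all real values of x and y for which both sides are defined.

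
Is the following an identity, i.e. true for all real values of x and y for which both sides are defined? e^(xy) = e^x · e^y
No, this is NOT an identity.

Claim: e^(xy) = e^x · e^y.
Test a specific point where both sides are defined: x = 4, y = 3/2.
LHS = e^(xy) ≈ 403.4288
RHS = e^x · e^y ≈ 244.6919
Since 403.4288 ≠ 244.6919, the equation fails at this point, so it cannot hold for all real values of x and y for which both sides are defined.
e^x · e^y = e^(x+y), not e^(xy).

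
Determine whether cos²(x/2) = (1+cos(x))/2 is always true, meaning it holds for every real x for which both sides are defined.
Claim: cos²(x/2) = (1+cos(x))/2.
Reasoning: Use cos(2θ) = 2cos²θ - 1 with θ = x/2: cos(x) = 2cos²(x/2) - 1. Solving for cos²(x/2) gives (1 + cos(x))/2.
So the two sides agree for every real x for which both sides are defined.

Conclusion: Yes, this is an identity.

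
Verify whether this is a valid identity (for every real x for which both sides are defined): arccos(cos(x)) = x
No, this is NOT an identity.

Claim: arccos(cos(x)) = x.
Test a specific point where both sides are defined: x = -π/4.
LHS = arccos(cos(x)) ≈ 0.7854
RHS = x ≈ -0.7854
Since 0.7854 ≠ -0.7854, the equation fails at this point, so it cannot hold for every real x for which both sides are defined.
arccos only returns values in [0, π], so arccos(cos(x)) = x holds only for x in that interval, not for all real x.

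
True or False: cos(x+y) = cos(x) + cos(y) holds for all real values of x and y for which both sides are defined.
Claim: cos(x+y) = cos(x) + cos(y).
Test a specific point where both sides are defined: x = π/4, y = π.
LHS = cos(x+y) ≈ -0.7071
RHS = cos(x) + cos(y) ≈ -0.2929
Since -0.7071 ≠ -0.2929, the equation fails at this point, so it cannot hold for all real values of x and y for which both sides are defined.
The correct expansion is cos(x+y) = cos(x)cos(y) - sin(x)sin(y); cosine is not additive.

Conclusion: False.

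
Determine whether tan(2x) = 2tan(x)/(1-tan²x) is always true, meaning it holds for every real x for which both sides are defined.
Claim: tan(2x) = 2tan(x)/(1-tan²x).
Reasoning: tan(2x) = sin(2x)/cos(2x) = 2sin(x)cos(x) / (cos²x - sin²x). Divide numerator and denominator by cos²x: 2tan(x) / (1 - tan²x).
So the two sides agree for every real x for which both sides are defined.

Conclusion: Yes, this is an identity.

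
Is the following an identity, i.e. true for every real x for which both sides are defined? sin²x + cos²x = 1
Yes, this is an identity.

Claim: sin²x + cos²x = 1.
Reasoning: The point (cos x, sin x) lies on the unit circle X² + Y² = 1, so cos²x + sin²x = 1 for every real x.
So the two sides agree for every real x for which both sides are defined.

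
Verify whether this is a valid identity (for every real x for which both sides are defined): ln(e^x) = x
Yes, this is an identity.

Claim: ln(e^x) = x.
Reasoning: ln is the inverse of the exponential: ln(e^x) asks for the exponent p with e^p = e^x, and since e^p is one-to-one that exponent is p = x.
So the two sides agree for every real x for which both sides are defined.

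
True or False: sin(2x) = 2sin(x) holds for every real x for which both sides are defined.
Claim: sin(2x) = 2sin(x).
Test a specific point where both sides are defined: x = π/3.
LHS = sin(2x) ≈ 0.8660
RHS = 2sin(x) ≈ 1.7321
Since 0.8660 ≠ 1.7321, the equation fails at this point, so it cannot hold for every real x for which both sides are defined.
The correct double-angle formula is sin(2x) = 2sin(x)cos(x).

Conclusion: False.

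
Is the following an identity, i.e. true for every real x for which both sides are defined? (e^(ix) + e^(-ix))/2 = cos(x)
Yes, this is an identity.

Claim: (e^(ix) + e^(-ix))/2 = cos(x).
Reasoning: By Euler's formula e^(ix) = cos(x) + i·sin(x) and e^(-ix) = cos(x) - i·sin(x). Adding cancels the sine terms: e^(ix) + e^(-ix) = 2cos(x); divide by 2.
So the two sides agree for every real x for which both sides are defined.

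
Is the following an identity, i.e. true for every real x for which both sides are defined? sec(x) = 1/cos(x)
Yes, this is an identity.

Claim: sec(x) = 1/cos(x).
Reasoning: sec(x) is by definition the reciprocal of cos(x), wherever cos(x) ≠ 0.
So the two sides agree for every real x for which both sides are defined.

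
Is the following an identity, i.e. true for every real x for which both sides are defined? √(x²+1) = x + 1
Claim: √(x²+1) = x + 1.
Test a specific point where both sides are defined: x = -2.
LHS = √(x²+1) ≈ 2.2361
RHS = x + 1 ≈ -1.0000
Since 2.2361 ≠ -1.0000, the equation fails at this point, so it cannot hold for every real x for which both sides are defined.
(x+1)² = x² + 2x + 1 ≠ x² + 1 unless x = 0.

Conclusion: No, this is NOT an identity.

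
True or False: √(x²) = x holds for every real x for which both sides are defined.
False.

Claim: √(x²) = x.
Test a specific point where both sides are defined: x = -3.
LHS = √(x²) ≈ 3.0000
RHS = x ≈ -3.0000
Since 3.0000 ≠ -3.0000, the equation fails at this point, so it cannot hold for every real x for which both sides are defined.
√(x²) = |x|, which differs from x whenever x < 0 (both sides are defined for every real x).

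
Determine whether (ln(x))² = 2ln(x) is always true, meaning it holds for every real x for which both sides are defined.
Claim: (ln(x))² = 2ln(x).
Test a specific point where both sides are defined: x = 3/2.
LHS = (ln(x))² ≈ 0.1644
RHS = 2ln(x) ≈ 0.8109
Since 0.1644 ≠ 0.8109, the equation fails at this point, so it cannot hold for every real x for which both sides are defined.
2ln(x) equals ln(x²), which is not the same as (ln x)².

Conclusion: No, this is NOT an identity.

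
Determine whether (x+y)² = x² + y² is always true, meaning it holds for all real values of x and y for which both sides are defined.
No, this is NOT an identity.

Claim: (x+y)² = x² + y².
Test a specific point where both sides are defined: x = 5, y = 1.
LHS = (x+y)² ≈ 36.0000
RHS = x² + y² ≈ 26.0000
Since 36.0000 ≠ 26.0000, the equation fails at this point, so it cannot hold for all real values of x and y for which both sides are defined.
The correct expansion is (x+y)² = x² + 2xy + y²; the cross term 2xy is missing.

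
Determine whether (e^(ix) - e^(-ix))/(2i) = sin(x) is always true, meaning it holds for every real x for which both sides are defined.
Claim: (e^(ix) - e^(-ix))/(2i) = sin(x).
Reasoning: By Euler's formula e^(ix) = cos(x) + i·sin(x) and e^(-ix) = cos(x) - i·sin(x). Subtracting cancels the cosine terms: e^(ix) - e^(-ix) = 2i·sin(x); divide by 2i.
So the two sides agree for every real x for which both sides are defined.

Conclusion: Yes, this is an identity.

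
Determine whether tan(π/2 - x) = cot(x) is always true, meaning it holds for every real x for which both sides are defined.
Claim: tan(π/2 - x) = cot(x).
Reasoning: tan(π/2 - x) = sin(π/2 - x)/cos(π/2 - x) = cos(x)/sin(x) = cot(x), using the cofunction identities sin(π/2 - x) = cos(x) and cos(π/2 - x) = sin(x).
So the two sides agree for every real x for which both sides are defined.

Conclusion: Yes, this is an identity.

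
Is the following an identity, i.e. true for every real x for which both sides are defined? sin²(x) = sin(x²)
No, this is NOT an identity.

Claim: sin²(x) = sin(x²).
Test a specific point where both sides are defined: x = -π/2.
LHS = sin²(x) ≈ 1.0000
RHS = sin(x²) ≈ 0.6243
Since 1.0000 ≠ 0.6243, the equation fails at this point, so it cannot hold for every real x for which both sides are defined.
sin²(x) means (sin x)², squaring the output; sin(x²) squares the input. These are different functions.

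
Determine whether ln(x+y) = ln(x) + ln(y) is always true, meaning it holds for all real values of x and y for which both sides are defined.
No, this is NOT an identity.

Claim: ln(x+y) = ln(x) + ln(y).
Test a specific point where both sides are defined: x = 4, y = 1/2.
LHS = ln(x+y) ≈ 1.5041
RHS = ln(x) + ln(y) ≈ 0.6931
Since 1.5041 ≠ 0.6931, the equation fails at this point, so it cannot hold for all real values of x and y for which both sides are defined.
ln(x) + ln(y) = ln(xy), not ln(x+y).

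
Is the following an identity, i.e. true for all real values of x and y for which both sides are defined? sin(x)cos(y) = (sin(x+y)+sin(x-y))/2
Yes, this is an identity.

Claim: sin(x)cos(y) = (sin(x+y)+sin(x-y))/2.
Reasoning: sin(x+y) = sin(x)cos(y) + cos(x)sin(y) and sin(x-y) = sin(x)cos(y) - cos(x)sin(y). Adding, sin(x+y) + sin(x-y) = 2sin(x)cos(y); divide by 2.
So the two sides agree for all real values of x and y for which both sides are defined.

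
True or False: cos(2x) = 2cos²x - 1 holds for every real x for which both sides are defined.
True.

Claim: cos(2x) = 2cos²x - 1.
Reasoning: cos(2x) = cos²x - sin²x. Replace sin²x by 1 - cos²x: cos²x - (1 - cos²x) = 2cos²x - 1.
So the two sides agree for every real x for which both sides are defined.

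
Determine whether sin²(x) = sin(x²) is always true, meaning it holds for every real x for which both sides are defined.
No, this is NOT an identity.

Claim: sin²(x) = sin(x²).
Test a specific point where both sides are defined: x = π/4.
LHS = sin²(x) ≈ 0.5000
RHS = sin(x²) ≈ 0.5785
Since 0.5000 ≠ 0.5785, the equation fails at this point, so it cannot hold for every real x for which both sides are defined.
sin²(x) means (sin x)², squaring the output; sin(x²) squares the input. These are different functions.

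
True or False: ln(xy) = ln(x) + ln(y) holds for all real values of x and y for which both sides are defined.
Claim: ln(xy) = ln(x) + ln(y).
Reasoning: Both sides are simultaneously defined only when x, y > 0. Write x = e^p, y = e^q (p = ln x, q = ln y). Then xy = e^p · e^q = e^(p+q), so ln(xy) = p + q = ln(x) + ln(y).
So the two sides agree for all real values of x and y for which both sides are defined.

Conclusion: True.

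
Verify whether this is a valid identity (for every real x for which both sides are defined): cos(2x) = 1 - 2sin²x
Claim: cos(2x) = 1 - 2sin²x.
Reasoning: cos(2x) = cos²x - sin²x. Replace cos²x by 1 - sin²x: (1 - sin²x) - sin²x = 1 - 2sin²x.
So the two sides agree for every real x for which both sides are defined.

Conclusion: Yes, this is an identity.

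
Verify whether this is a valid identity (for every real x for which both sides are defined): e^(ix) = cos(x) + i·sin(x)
Yes, this is an identity.

Claim: e^(ix) = cos(x) + i·sin(x).
Reasoning: Euler's formula. Expand e^(ix) = Σ (ix)^k / k!. Since i² = -1, the even-k terms are Σ (-1)^m x^(2m)/(2m)! = cos(x) and the odd-k terms are i · Σ (-1)^m x^(2m+1)/(2m+1)! = i·sin(x).
So the two sides agree for every real x for which both sides are defined.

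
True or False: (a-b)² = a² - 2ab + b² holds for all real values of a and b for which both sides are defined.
Claim: (a-b)² = a² - 2ab + b².
Reasoning: Expand: (a-b)² = (a-b)(a-b) = a·a - a·b - b·a + b·b = a² - 2ab + b².
So the two sides agree for all real values of a and b for which both sides are defined.

Conclusion: True.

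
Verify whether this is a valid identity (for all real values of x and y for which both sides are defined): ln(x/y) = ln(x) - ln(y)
Claim: ln(x/y) = ln(x) - ln(y).
Reasoning: Both sides are simultaneously defined only when x, y > 0. Write x = e^p, y = e^q. Then x/y = e^(p-q), so ln(x/y) = p - q = ln(x) - ln(y).
So the two sides agree for all real values of x and y for which both sides are defined.

Conclusion: Yes, this is an identity.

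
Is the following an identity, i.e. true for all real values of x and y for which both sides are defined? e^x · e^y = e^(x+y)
Claim: e^x · e^y = e^(x+y).
Reasoning: This is the law of exponents for a common base: multiplying powers adds exponents. E.g. from the series, (Σ x^j/j!)(Σ y^k/k!) = Σ_m (Σ_{j+k=m} x^j y^k/(j!k!)) = Σ_m (x+y)^m/m! by the binomial theorem.
So the two sides agree for all real values of x and y for which both sides are defined.

Conclusion: Yes, this is an identity.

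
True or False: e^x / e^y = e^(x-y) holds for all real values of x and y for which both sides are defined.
Claim: e^x / e^y = e^(x-y).
Reasoning: 1/e^y = e^(-y), so e^x / e^y = e^x · e^(-y) = e^(x + (-y)) = e^(x-y) by the product rule for exponents.
So the two sides agree for all real values of x and y for which both sides are defined.

Conclusion: True.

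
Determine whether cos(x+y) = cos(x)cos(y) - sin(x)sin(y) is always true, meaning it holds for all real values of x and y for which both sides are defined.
Yes, this is an identity.

Claim: cos(x+y) = cos(x)cos(y) - sin(x)sin(y).
Reasoning: By Euler's formula e^(i(x+y)) = e^(ix)·e^(iy) = (cos x + i·sin x)(cos y + i·sin y). The real part of the left side is cos(x+y); the real part of the product is cos(x)cos(y) - sin(x)sin(y) (since i·i = -1).
So the two sides agree for all real values of x and y for which both sides are defined.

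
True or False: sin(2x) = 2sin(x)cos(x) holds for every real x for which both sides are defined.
True.

Claim: sin(2x) = 2sin(x)cos(x).
Reasoning: Put y = x in the addition formula sin(x+y) = sin(x)cos(y) + cos(x)sin(y): sin(2x) = sin(x)cos(x) + cos(x)sin(x) = 2sin(x)cos(x).
So the two sides agree for every real x for which both sides are defined.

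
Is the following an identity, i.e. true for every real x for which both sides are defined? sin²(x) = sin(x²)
No, this is NOT an identity.

Claim: sin²(x) = sin(x²).
Test a specific point where both sides are defined: x = π/4.
LHS = sin²(x) ≈ 0.5000
RHS = sin(x²) ≈ 0.5785
Since 0.5000 ≠ 0.5785, the equation fails at this point, so it cannot hold for every real x for which both sides are defined.
sin²(x) means (sin x)², squaring the output; sin(x²) squares the input. These are different functions.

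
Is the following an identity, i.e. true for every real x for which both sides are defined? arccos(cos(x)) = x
No, this is NOT an identity.

Claim: arccos(cos(x)) = x.
Test a specific point where both sides are defined: x = -π/2.
LHS = arccos(cos(x)) ≈ 1.5708
RHS = x ≈ -1.5708
Since 1.5708 ≠ -1.5708, the equation fails at this point, so it cannot hold for every real x for which both sides are defined.
arccos only returns values in [0, π], so arccos(cos(x)) = x holds only for x in that interval, not for all real x.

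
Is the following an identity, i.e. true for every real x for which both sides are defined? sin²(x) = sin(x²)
No, this is NOT an identity.

Claim: sin²(x) = sin(x²).
Test a specific point where both sides are defined: x = π.
LHS = sin²(x) ≈ 0.0000
RHS = sin(x²) ≈ -0.4303
Since 0.0000 ≠ -0.4303, the equation fails at this point, so it cannot hold for every real x for which both sides are defined.
sin²(x) means (sin x)², squaring the output; sin(x²) squares the input. These are different functions.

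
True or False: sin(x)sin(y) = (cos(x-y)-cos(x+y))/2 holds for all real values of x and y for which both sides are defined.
True.

Claim: sin(x)sin(y) = (cos(x-y)-cos(x+y))/2.
Reasoning: cos(x-y) = cos(x)cos(y) + sin(x)sin(y) and cos(x+y) = cos(x)cos(y) - sin(x)sin(y). Subtracting, cos(x-y) - cos(x+y) = 2sin(x)sin(y); divide by 2.
So the two sides agree for all real values of x and y for which both sides are defined.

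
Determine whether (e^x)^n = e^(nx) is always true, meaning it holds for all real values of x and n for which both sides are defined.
Claim: (e^x)^n = e^(nx).
Reasoning: e^x is a positive real number, and for a positive base B and real exponent n, B^n = e^(n·ln B). With B = e^x, ln B = x, so (e^x)^n = e^(n·x).
So the two sides agree for all real values of x and n for which both sides are defined.

Conclusion: Yes, this is an identity.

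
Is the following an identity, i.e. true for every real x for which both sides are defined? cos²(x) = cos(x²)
Claim: cos²(x) = cos(x²).
Test a specific point where both sides are defined: x = -π/2.
LHS = cos²(x) ≈ 0.0000
RHS = cos(x²) ≈ -0.7812
Since 0.0000 ≠ -0.7812, the equation fails at this point, so it cannot hold for every real x for which both sides are defined.
cos²(x) means (cos x)², squaring the output; cos(x²) squares the input. These are different functions.

Conclusion: No, this is NOT an identity.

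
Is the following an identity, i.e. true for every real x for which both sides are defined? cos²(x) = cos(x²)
No, this is NOT an identity.

Claim: cos²(x) = cos(x²).
Test a specific point where both sides are defined: x = 3π/4.
LHS = cos²(x) ≈ 0.5000
RHS = cos(x²) ≈ 0.7442
Since 0.5000 ≠ 0.7442, the equation fails at this point, so it cannot hold for every real x for which both sides are defined.
cos²(x) means (cos x)², squaring the output; cos(x²) squares the input. These are different functions.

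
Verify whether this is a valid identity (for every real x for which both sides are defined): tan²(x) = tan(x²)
No, this is NOT an identity.

Claim: tan²(x) = tan(x²).
Test a specific point where both sides are defined: x = 3π/4.
LHS = tan²(x) ≈ 1.0000
RHS = tan(x²) ≈ -0.8977
Since 1.0000 ≠ -0.8977, the equation fails at this point, so it cannot hold for every real x for which both sides are defined.
tan²(x) means (tan x)², squaring the output; tan(x²) squares the input. These are different functions.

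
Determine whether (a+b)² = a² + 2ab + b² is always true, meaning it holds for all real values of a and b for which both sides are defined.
Yes, this is an identity.

Claim: (a+b)² = a² + 2ab + b².
Reasoning: Expand: (a+b)² = (a+b)(a+b) = a·a + a·b + b·a + b·b = a² + 2ab + b².
So the two sides agree for all real values of a and b for which both sides are defined.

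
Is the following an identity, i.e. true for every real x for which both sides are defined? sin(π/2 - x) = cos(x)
Claim: sin(π/2 - x) = cos(x).
Reasoning: Use sin(u - v) = sin(u)cos(v) - cos(u)sin(v) with u = π/2, v = x: sin(π/2)cos(x) - cos(π/2)sin(x) = 1·cos(x) - 0·sin(x) = cos(x).
So the two sides agree for every real x for which both sides are defined.

Conclusion: Yes, this is an identity.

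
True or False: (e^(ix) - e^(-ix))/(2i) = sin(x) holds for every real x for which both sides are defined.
Claim: (e^(ix) - e^(-ix))/(2i) = sin(x).
Reasoning: By Euler's formula e^(ix) = cos(x) + i·sin(x) and e^(-ix) = cos(x) - i·sin(x). Subtracting cancels the cosine terms: e^(ix) - e^(-ix) = 2i·sin(x); divide by 2i.
So the two sides agree for every real x for which both sides are defined.

Conclusion: True.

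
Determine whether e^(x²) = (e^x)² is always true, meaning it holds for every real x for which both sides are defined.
No, this is NOT an identity.

Claim: e^(x²) = (e^x)².
Test a specific point where both sides are defined: x = 1/2.
LHS = e^(x²) ≈ 1.2840
RHS = (e^x)² ≈ 2.7183
Since 1.2840 ≠ 2.7183, the equation fails at this point, so it cannot hold for every real x for which both sides are defined.
(e^x)² = e^(2x), and 2x ≠ x² in general.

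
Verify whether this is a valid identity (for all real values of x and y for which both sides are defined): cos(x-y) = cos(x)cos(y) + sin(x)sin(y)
Claim: cos(x-y) = cos(x)cos(y) + sin(x)sin(y).
Reasoning: Replace y by -y in cos(x+y) = cos(x)cos(y) - sin(x)sin(y) and use cos(-y) = cos(y), sin(-y) = -sin(y): cos(x-y) = cos(x)cos(y) + sin(x)sin(y).
So the two sides agree for all real values of x and y for which both sides are defined.

Conclusion: Yes, this is an identity.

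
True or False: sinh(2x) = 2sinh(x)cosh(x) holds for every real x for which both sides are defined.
True.

Claim: sinh(2x) = 2sinh(x)cosh(x).
Reasoning: 2sinh(x)cosh(x) = 2 · (e^x - e^-x)/2 · (e^x + e^-x)/2 = (e^(2x) - e^(-2x))/2 = sinh(2x).
So the two sides agree for every real x for which both sides are defined.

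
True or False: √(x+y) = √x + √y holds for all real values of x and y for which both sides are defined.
False.

Claim: √(x+y) = √x + √y.
Test a specific point where both sides are defined: x = 3/2, y = 4.
LHS = √(x+y) ≈ 2.3452
RHS = √x + √y ≈ 3.2247
Since 2.3452 ≠ 3.2247, the equation fails at this point, so it cannot hold for all real values of x and y for which both sides are defined.
Squaring the right side gives x + 2√(xy) + y, not x + y.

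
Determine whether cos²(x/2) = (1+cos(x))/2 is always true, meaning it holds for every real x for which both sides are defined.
Yes, this is an identity.

Claim: cos²(x/2) = (1+cos(x))/2.
Reasoning: Use cos(2θ) = 2cos²θ - 1 with θ = x/2: cos(x) = 2cos²(x/2) - 1. Solving for cos²(x/2) gives (1 + cos(x))/2.
So the two sides agree for every real x for which both sides are defined.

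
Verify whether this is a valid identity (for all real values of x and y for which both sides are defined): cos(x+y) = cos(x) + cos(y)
Claim: cos(x+y) = cos(x) + cos(y).
Test a specific point where both sides are defined: x = -π/6, y = π.
LHS = cos(x+y) ≈ -0.8660
RHS = cos(x) + cos(y) ≈ -0.1340
Since -0.8660 ≠ -0.1340, the equation fails at this point, so it cannot hold for all real values of x and y for which both sides are defined.
The correct expansion is cos(x+y) = cos(x)cos(y) - sin(x)sin(y); cosine is not additive.

Conclusion: No, this is NOT an identity.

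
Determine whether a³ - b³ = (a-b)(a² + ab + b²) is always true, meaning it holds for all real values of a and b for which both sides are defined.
Yes, this is an identity.

Claim: a³ - b³ = (a-b)(a² + ab + b²).
Reasoning: Expand the right side: (a-b)(a² + ab + b²) = a³ + a²b + ab² - a²b - ab² - b³ = a³ - b³ (the middle terms cancel in pairs).
So the two sides agree for all real values of a and b for which both sides are defined.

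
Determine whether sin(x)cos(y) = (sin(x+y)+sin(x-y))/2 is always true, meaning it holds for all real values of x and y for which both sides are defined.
Yes, this is an identity.

Claim: sin(x)cos(y) = (sin(x+y)+sin(x-y))/2.
Reasoning: sin(x+y) = sin(x)cos(y) + cos(x)sin(y) and sin(x-y) = sin(x)cos(y) - cos(x)sin(y). Adding, sin(x+y) + sin(x-y) = 2sin(x)cos(y); divide by 2.
So the two sides agree for all real values of x and y for which both sides are defined.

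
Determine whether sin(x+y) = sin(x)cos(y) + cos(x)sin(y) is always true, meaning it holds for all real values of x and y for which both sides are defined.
Claim: sin(x+y) = sin(x)cos(y) + cos(x)sin(y).
Reasoning: By Euler's formula e^(i(x+y)) = e^(ix)·e^(iy) = (cos x + i·sin x)(cos y + i·sin y). The imaginary part of the left side is sin(x+y); the imaginary part of the product is sin(x)cos(y) + cos(x)sin(y).
So the two sides agree for all real values of x and y for which both sides are defined.

Conclusion: Yes, this is an identity.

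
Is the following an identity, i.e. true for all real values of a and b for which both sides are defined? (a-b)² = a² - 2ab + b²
Yes, this is an identity.

Claim: (a-b)² = a² - 2ab + b².
Reasoning: Expand: (a-b)² = (a-b)(a-b) = a·a - a·b - b·a + b·b = a² - 2ab + b².
So the two sides agree for all real values of a and b for which both sides are defined.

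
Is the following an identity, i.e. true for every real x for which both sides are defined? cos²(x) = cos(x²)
No, this is NOT an identity.

Claim: cos²(x) = cos(x²).
Test a specific point where both sides are defined: x = -π/2.
LHS = cos²(x) ≈ 0.0000
RHS = cos(x²) ≈ -0.7812
Since 0.0000 ≠ -0.7812, the equation fails at this point, so it cannot hold for every real x for which both sides are defined.
cos²(x) means (cos x)², squaring the output; cos(x²) squares the input. These are different functions.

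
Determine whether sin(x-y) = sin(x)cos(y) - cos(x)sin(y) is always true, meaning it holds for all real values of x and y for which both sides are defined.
Claim: sin(x-y) = sin(x)cos(y) - cos(x)sin(y).
Reasoning: Replace y by -y in sin(x+y) = sin(x)cos(y) + cos(x)sin(y) and use cos(-y) = cos(y), sin(-y) = -sin(y): sin(x-y) = sin(x)cos(y) - cos(x)sin(y).
So the two sides agree for all real values of x and y for which both sides are defined.

Conclusion: Yes, this is an identity.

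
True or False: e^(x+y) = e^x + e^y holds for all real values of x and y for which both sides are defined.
False.

Claim: e^(x+y) = e^x + e^y.
Test a specific point where both sides are defined: x = -1, y = -2.
LHS = e^(x+y) ≈ 0.0498
RHS = e^x + e^y ≈ 0.5032
Since 0.0498 ≠ 0.5032, the equation fails at this point, so it cannot hold for all real values of x and y for which both sides are defined.
The correct rule is e^(x+y) = e^x · e^y (a product, not a sum).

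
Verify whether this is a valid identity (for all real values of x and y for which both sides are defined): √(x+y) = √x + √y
Claim: √(x+y) = √x + √y.
Test a specific point where both sides are defined: x = 5, y = 1/2.
LHS = √(x+y) ≈ 2.3452
RHS = √x + √y ≈ 2.9432
Since 2.3452 ≠ 2.9432, the equation fails at this point, so it cannot hold for all real values of x and y for which both sides are defined.
Squaring the right side gives x + 2√(xy) + y, not x + y.

Conclusion: No, this is NOT an identity.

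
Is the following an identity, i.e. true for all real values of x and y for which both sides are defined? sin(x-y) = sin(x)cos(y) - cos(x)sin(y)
Yes, this is an identity.

Claim: sin(x-y) = sin(x)cos(y) - cos(x)sin(y).
Reasoning: Replace y by -y in sin(x+y) = sin(x)cos(y) + cos(x)sin(y) and use cos(-y) = cos(y), sin(-y) = -sin(y): sin(x-y) = sin(x)cos(y) - cos(x)sin(y).
So the two sides agree for all real values of x and y for which both sides are defined.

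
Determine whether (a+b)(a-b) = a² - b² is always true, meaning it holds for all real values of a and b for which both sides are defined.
Yes, this is an identity.

Claim: (a+b)(a-b) = a² - b².
Reasoning: Expand: (a+b)(a-b) = a² - ab + ba - b² = a² - b² (the cross terms cancel).
So the two sides agree for all real values of a and b for which both sides are defined.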